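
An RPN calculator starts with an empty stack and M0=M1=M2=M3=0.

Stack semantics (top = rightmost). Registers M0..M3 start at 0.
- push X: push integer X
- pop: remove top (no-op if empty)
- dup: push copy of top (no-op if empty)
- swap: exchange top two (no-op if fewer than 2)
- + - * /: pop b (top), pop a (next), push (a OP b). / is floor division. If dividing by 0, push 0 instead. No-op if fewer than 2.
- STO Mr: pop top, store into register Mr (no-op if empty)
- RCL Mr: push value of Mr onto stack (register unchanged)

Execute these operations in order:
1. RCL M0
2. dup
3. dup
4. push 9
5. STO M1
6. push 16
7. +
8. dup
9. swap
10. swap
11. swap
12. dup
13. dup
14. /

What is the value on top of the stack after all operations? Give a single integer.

After op 1 (RCL M0): stack=[0] mem=[0,0,0,0]
After op 2 (dup): stack=[0,0] mem=[0,0,0,0]
After op 3 (dup): stack=[0,0,0] mem=[0,0,0,0]
After op 4 (push 9): stack=[0,0,0,9] mem=[0,0,0,0]
After op 5 (STO M1): stack=[0,0,0] mem=[0,9,0,0]
After op 6 (push 16): stack=[0,0,0,16] mem=[0,9,0,0]
After op 7 (+): stack=[0,0,16] mem=[0,9,0,0]
After op 8 (dup): stack=[0,0,16,16] mem=[0,9,0,0]
After op 9 (swap): stack=[0,0,16,16] mem=[0,9,0,0]
After op 10 (swap): stack=[0,0,16,16] mem=[0,9,0,0]
After op 11 (swap): stack=[0,0,16,16] mem=[0,9,0,0]
After op 12 (dup): stack=[0,0,16,16,16] mem=[0,9,0,0]
After op 13 (dup): stack=[0,0,16,16,16,16] mem=[0,9,0,0]
After op 14 (/): stack=[0,0,16,16,1] mem=[0,9,0,0]

Answer: 1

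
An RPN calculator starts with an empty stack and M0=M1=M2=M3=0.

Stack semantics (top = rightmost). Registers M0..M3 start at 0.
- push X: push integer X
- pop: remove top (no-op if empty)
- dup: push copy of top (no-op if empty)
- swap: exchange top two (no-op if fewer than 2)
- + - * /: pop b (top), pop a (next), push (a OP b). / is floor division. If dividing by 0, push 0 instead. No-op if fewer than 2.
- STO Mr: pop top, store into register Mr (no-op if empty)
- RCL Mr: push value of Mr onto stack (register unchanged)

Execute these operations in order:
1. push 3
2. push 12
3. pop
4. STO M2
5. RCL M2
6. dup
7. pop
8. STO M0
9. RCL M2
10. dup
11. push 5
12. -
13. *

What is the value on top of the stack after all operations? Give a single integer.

After op 1 (push 3): stack=[3] mem=[0,0,0,0]
After op 2 (push 12): stack=[3,12] mem=[0,0,0,0]
After op 3 (pop): stack=[3] mem=[0,0,0,0]
After op 4 (STO M2): stack=[empty] mem=[0,0,3,0]
After op 5 (RCL M2): stack=[3] mem=[0,0,3,0]
After op 6 (dup): stack=[3,3] mem=[0,0,3,0]
After op 7 (pop): stack=[3] mem=[0,0,3,0]
After op 8 (STO M0): stack=[empty] mem=[3,0,3,0]
After op 9 (RCL M2): stack=[3] mem=[3,0,3,0]
After op 10 (dup): stack=[3,3] mem=[3,0,3,0]
After op 11 (push 5): stack=[3,3,5] mem=[3,0,3,0]
After op 12 (-): stack=[3,-2] mem=[3,0,3,0]
After op 13 (*): stack=[-6] mem=[3,0,3,0]

Answer: -6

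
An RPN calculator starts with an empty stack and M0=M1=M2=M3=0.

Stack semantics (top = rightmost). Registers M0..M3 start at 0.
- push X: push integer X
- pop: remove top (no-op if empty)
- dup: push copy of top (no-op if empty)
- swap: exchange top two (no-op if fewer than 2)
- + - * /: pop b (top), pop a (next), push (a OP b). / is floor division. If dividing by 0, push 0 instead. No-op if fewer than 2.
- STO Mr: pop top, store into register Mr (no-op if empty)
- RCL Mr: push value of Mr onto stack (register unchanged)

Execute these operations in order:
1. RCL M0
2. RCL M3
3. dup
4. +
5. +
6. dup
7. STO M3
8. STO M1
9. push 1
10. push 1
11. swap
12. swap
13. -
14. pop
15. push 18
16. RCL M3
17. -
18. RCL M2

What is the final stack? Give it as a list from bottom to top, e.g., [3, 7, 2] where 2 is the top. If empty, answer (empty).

Answer: [18, 0]

Derivation:
After op 1 (RCL M0): stack=[0] mem=[0,0,0,0]
After op 2 (RCL M3): stack=[0,0] mem=[0,0,0,0]
After op 3 (dup): stack=[0,0,0] mem=[0,0,0,0]
After op 4 (+): stack=[0,0] mem=[0,0,0,0]
After op 5 (+): stack=[0] mem=[0,0,0,0]
After op 6 (dup): stack=[0,0] mem=[0,0,0,0]
After op 7 (STO M3): stack=[0] mem=[0,0,0,0]
After op 8 (STO M1): stack=[empty] mem=[0,0,0,0]
After op 9 (push 1): stack=[1] mem=[0,0,0,0]
After op 10 (push 1): stack=[1,1] mem=[0,0,0,0]
After op 11 (swap): stack=[1,1] mem=[0,0,0,0]
After op 12 (swap): stack=[1,1] mem=[0,0,0,0]
After op 13 (-): stack=[0] mem=[0,0,0,0]
After op 14 (pop): stack=[empty] mem=[0,0,0,0]
After op 15 (push 18): stack=[18] mem=[0,0,0,0]
After op 16 (RCL M3): stack=[18,0] mem=[0,0,0,0]
After op 17 (-): stack=[18] mem=[0,0,0,0]
After op 18 (RCL M2): stack=[18,0] mem=[0,0,0,0]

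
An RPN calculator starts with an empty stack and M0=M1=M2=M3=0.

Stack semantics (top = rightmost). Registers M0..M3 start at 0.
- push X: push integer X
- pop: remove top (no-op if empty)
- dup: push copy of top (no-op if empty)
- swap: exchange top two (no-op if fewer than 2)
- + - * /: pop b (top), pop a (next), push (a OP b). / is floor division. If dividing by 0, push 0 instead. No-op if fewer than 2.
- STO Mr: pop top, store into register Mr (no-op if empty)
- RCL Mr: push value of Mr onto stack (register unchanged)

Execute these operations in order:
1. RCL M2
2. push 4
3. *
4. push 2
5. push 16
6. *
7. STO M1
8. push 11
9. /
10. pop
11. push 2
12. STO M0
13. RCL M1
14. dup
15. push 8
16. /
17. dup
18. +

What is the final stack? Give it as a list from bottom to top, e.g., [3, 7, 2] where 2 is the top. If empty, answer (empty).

Answer: [32, 8]

Derivation:
After op 1 (RCL M2): stack=[0] mem=[0,0,0,0]
After op 2 (push 4): stack=[0,4] mem=[0,0,0,0]
After op 3 (*): stack=[0] mem=[0,0,0,0]
After op 4 (push 2): stack=[0,2] mem=[0,0,0,0]
After op 5 (push 16): stack=[0,2,16] mem=[0,0,0,0]
After op 6 (*): stack=[0,32] mem=[0,0,0,0]
After op 7 (STO M1): stack=[0] mem=[0,32,0,0]
After op 8 (push 11): stack=[0,11] mem=[0,32,0,0]
After op 9 (/): stack=[0] mem=[0,32,0,0]
After op 10 (pop): stack=[empty] mem=[0,32,0,0]
After op 11 (push 2): stack=[2] mem=[0,32,0,0]
After op 12 (STO M0): stack=[empty] mem=[2,32,0,0]
After op 13 (RCL M1): stack=[32] mem=[2,32,0,0]
After op 14 (dup): stack=[32,32] mem=[2,32,0,0]
After op 15 (push 8): stack=[32,32,8] mem=[2,32,0,0]
After op 16 (/): stack=[32,4] mem=[2,32,0,0]
After op 17 (dup): stack=[32,4,4] mem=[2,32,0,0]
After op 18 (+): stack=[32,8] mem=[2,32,0,0]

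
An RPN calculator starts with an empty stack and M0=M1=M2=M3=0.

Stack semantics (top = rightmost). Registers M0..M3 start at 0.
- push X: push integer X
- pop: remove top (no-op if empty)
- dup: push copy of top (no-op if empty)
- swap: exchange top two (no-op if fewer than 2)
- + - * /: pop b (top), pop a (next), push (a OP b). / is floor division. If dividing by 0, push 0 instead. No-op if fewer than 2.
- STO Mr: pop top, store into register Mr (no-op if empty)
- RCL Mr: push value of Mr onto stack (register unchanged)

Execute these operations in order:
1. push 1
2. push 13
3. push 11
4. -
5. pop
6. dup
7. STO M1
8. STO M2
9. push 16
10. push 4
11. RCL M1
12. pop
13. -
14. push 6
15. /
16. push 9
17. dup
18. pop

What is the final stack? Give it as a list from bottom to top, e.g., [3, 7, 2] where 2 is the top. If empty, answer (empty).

Answer: [2, 9]

Derivation:
After op 1 (push 1): stack=[1] mem=[0,0,0,0]
After op 2 (push 13): stack=[1,13] mem=[0,0,0,0]
After op 3 (push 11): stack=[1,13,11] mem=[0,0,0,0]
After op 4 (-): stack=[1,2] mem=[0,0,0,0]
After op 5 (pop): stack=[1] mem=[0,0,0,0]
After op 6 (dup): stack=[1,1] mem=[0,0,0,0]
After op 7 (STO M1): stack=[1] mem=[0,1,0,0]
After op 8 (STO M2): stack=[empty] mem=[0,1,1,0]
After op 9 (push 16): stack=[16] mem=[0,1,1,0]
After op 10 (push 4): stack=[16,4] mem=[0,1,1,0]
After op 11 (RCL M1): stack=[16,4,1] mem=[0,1,1,0]
After op 12 (pop): stack=[16,4] mem=[0,1,1,0]
After op 13 (-): stack=[12] mem=[0,1,1,0]
After op 14 (push 6): stack=[12,6] mem=[0,1,1,0]
After op 15 (/): stack=[2] mem=[0,1,1,0]
After op 16 (push 9): stack=[2,9] mem=[0,1,1,0]
After op 17 (dup): stack=[2,9,9] mem=[0,1,1,0]
After op 18 (pop): stack=[2,9] mem=[0,1,1,0]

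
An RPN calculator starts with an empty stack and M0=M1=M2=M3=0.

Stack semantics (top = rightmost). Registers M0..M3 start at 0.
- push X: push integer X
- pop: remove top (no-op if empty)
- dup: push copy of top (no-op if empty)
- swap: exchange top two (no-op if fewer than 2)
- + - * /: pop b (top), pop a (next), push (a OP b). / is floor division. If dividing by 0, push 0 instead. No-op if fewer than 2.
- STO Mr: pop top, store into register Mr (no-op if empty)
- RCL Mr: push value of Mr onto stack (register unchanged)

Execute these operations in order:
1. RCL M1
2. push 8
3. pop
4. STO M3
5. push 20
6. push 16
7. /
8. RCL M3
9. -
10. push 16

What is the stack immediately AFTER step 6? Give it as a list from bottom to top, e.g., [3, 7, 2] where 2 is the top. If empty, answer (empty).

After op 1 (RCL M1): stack=[0] mem=[0,0,0,0]
After op 2 (push 8): stack=[0,8] mem=[0,0,0,0]
After op 3 (pop): stack=[0] mem=[0,0,0,0]
After op 4 (STO M3): stack=[empty] mem=[0,0,0,0]
After op 5 (push 20): stack=[20] mem=[0,0,0,0]
After op 6 (push 16): stack=[20,16] mem=[0,0,0,0]

[20, 16]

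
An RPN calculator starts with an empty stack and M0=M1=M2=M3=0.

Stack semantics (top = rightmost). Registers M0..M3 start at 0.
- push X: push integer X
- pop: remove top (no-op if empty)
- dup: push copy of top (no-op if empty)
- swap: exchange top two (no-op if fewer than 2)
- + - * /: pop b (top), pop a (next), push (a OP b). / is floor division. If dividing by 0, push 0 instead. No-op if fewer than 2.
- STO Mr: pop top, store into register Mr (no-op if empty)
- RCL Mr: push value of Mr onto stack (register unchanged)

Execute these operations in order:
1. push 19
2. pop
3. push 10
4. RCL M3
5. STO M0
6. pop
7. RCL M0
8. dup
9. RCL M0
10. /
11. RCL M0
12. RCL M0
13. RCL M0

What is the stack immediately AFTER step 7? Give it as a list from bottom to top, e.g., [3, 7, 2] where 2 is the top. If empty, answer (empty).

After op 1 (push 19): stack=[19] mem=[0,0,0,0]
After op 2 (pop): stack=[empty] mem=[0,0,0,0]
After op 3 (push 10): stack=[10] mem=[0,0,0,0]
After op 4 (RCL M3): stack=[10,0] mem=[0,0,0,0]
After op 5 (STO M0): stack=[10] mem=[0,0,0,0]
After op 6 (pop): stack=[empty] mem=[0,0,0,0]
After op 7 (RCL M0): stack=[0] mem=[0,0,0,0]

[0]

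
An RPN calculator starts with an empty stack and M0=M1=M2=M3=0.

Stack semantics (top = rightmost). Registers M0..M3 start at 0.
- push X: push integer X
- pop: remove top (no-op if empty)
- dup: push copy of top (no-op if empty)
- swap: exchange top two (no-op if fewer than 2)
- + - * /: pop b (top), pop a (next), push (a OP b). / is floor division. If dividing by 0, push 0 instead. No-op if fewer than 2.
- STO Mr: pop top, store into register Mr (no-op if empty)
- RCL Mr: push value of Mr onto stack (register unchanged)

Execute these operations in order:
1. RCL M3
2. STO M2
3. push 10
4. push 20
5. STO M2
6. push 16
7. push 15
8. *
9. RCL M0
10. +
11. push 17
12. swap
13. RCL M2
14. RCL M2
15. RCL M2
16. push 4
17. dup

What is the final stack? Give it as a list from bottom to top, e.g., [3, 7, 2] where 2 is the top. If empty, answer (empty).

After op 1 (RCL M3): stack=[0] mem=[0,0,0,0]
After op 2 (STO M2): stack=[empty] mem=[0,0,0,0]
After op 3 (push 10): stack=[10] mem=[0,0,0,0]
After op 4 (push 20): stack=[10,20] mem=[0,0,0,0]
After op 5 (STO M2): stack=[10] mem=[0,0,20,0]
After op 6 (push 16): stack=[10,16] mem=[0,0,20,0]
After op 7 (push 15): stack=[10,16,15] mem=[0,0,20,0]
After op 8 (*): stack=[10,240] mem=[0,0,20,0]
After op 9 (RCL M0): stack=[10,240,0] mem=[0,0,20,0]
After op 10 (+): stack=[10,240] mem=[0,0,20,0]
After op 11 (push 17): stack=[10,240,17] mem=[0,0,20,0]
After op 12 (swap): stack=[10,17,240] mem=[0,0,20,0]
After op 13 (RCL M2): stack=[10,17,240,20] mem=[0,0,20,0]
After op 14 (RCL M2): stack=[10,17,240,20,20] mem=[0,0,20,0]
After op 15 (RCL M2): stack=[10,17,240,20,20,20] mem=[0,0,20,0]
After op 16 (push 4): stack=[10,17,240,20,20,20,4] mem=[0,0,20,0]
After op 17 (dup): stack=[10,17,240,20,20,20,4,4] mem=[0,0,20,0]

Answer: [10, 17, 240, 20, 20, 20, 4, 4]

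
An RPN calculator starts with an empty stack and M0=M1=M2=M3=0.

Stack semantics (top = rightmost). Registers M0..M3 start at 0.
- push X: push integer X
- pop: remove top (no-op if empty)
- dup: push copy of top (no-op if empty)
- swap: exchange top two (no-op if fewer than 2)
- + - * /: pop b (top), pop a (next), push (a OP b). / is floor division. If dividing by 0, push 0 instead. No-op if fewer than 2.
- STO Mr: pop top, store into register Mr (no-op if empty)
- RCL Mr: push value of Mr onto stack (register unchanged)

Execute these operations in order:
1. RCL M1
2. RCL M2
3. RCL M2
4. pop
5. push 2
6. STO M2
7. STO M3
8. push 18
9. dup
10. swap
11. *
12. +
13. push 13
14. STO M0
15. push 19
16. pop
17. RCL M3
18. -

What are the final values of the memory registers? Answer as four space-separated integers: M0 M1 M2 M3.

Answer: 13 0 2 0

Derivation:
After op 1 (RCL M1): stack=[0] mem=[0,0,0,0]
After op 2 (RCL M2): stack=[0,0] mem=[0,0,0,0]
After op 3 (RCL M2): stack=[0,0,0] mem=[0,0,0,0]
After op 4 (pop): stack=[0,0] mem=[0,0,0,0]
After op 5 (push 2): stack=[0,0,2] mem=[0,0,0,0]
After op 6 (STO M2): stack=[0,0] mem=[0,0,2,0]
After op 7 (STO M3): stack=[0] mem=[0,0,2,0]
After op 8 (push 18): stack=[0,18] mem=[0,0,2,0]
After op 9 (dup): stack=[0,18,18] mem=[0,0,2,0]
After op 10 (swap): stack=[0,18,18] mem=[0,0,2,0]
After op 11 (*): stack=[0,324] mem=[0,0,2,0]
After op 12 (+): stack=[324] mem=[0,0,2,0]
After op 13 (push 13): stack=[324,13] mem=[0,0,2,0]
After op 14 (STO M0): stack=[324] mem=[13,0,2,0]
After op 15 (push 19): stack=[324,19] mem=[13,0,2,0]
After op 16 (pop): stack=[324] mem=[13,0,2,0]
After op 17 (RCL M3): stack=[324,0] mem=[13,0,2,0]
After op 18 (-): stack=[324] mem=[13,0,2,0]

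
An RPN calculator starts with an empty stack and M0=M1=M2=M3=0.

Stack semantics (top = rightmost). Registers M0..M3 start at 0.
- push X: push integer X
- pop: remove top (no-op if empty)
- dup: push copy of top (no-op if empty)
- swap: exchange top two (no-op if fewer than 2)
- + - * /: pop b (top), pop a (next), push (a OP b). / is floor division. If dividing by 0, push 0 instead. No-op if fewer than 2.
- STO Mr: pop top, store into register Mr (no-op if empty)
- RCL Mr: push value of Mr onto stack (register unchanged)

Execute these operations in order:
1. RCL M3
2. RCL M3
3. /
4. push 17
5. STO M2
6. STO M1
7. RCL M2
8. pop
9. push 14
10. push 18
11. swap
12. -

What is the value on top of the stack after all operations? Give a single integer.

After op 1 (RCL M3): stack=[0] mem=[0,0,0,0]
After op 2 (RCL M3): stack=[0,0] mem=[0,0,0,0]
After op 3 (/): stack=[0] mem=[0,0,0,0]
After op 4 (push 17): stack=[0,17] mem=[0,0,0,0]
After op 5 (STO M2): stack=[0] mem=[0,0,17,0]
After op 6 (STO M1): stack=[empty] mem=[0,0,17,0]
After op 7 (RCL M2): stack=[17] mem=[0,0,17,0]
After op 8 (pop): stack=[empty] mem=[0,0,17,0]
After op 9 (push 14): stack=[14] mem=[0,0,17,0]
After op 10 (push 18): stack=[14,18] mem=[0,0,17,0]
After op 11 (swap): stack=[18,14] mem=[0,0,17,0]
After op 12 (-): stack=[4] mem=[0,0,17,0]

Answer: 4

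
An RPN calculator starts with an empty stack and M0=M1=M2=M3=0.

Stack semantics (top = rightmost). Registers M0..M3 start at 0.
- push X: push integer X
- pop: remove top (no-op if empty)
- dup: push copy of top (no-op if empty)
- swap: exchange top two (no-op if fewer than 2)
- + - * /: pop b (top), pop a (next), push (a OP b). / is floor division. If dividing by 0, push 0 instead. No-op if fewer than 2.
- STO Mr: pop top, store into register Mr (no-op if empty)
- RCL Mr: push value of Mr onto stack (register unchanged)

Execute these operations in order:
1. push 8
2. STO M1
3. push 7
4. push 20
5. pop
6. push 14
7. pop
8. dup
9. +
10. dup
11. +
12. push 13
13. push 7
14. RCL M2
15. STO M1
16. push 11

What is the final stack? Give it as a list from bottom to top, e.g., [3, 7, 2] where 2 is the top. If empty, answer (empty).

Answer: [28, 13, 7, 11]

Derivation:
After op 1 (push 8): stack=[8] mem=[0,0,0,0]
After op 2 (STO M1): stack=[empty] mem=[0,8,0,0]
After op 3 (push 7): stack=[7] mem=[0,8,0,0]
After op 4 (push 20): stack=[7,20] mem=[0,8,0,0]
After op 5 (pop): stack=[7] mem=[0,8,0,0]
After op 6 (push 14): stack=[7,14] mem=[0,8,0,0]
After op 7 (pop): stack=[7] mem=[0,8,0,0]
After op 8 (dup): stack=[7,7] mem=[0,8,0,0]
After op 9 (+): stack=[14] mem=[0,8,0,0]
After op 10 (dup): stack=[14,14] mem=[0,8,0,0]
After op 11 (+): stack=[28] mem=[0,8,0,0]
After op 12 (push 13): stack=[28,13] mem=[0,8,0,0]
After op 13 (push 7): stack=[28,13,7] mem=[0,8,0,0]
After op 14 (RCL M2): stack=[28,13,7,0] mem=[0,8,0,0]
After op 15 (STO M1): stack=[28,13,7] mem=[0,0,0,0]
After op 16 (push 11): stack=[28,13,7,11] mem=[0,0,0,0]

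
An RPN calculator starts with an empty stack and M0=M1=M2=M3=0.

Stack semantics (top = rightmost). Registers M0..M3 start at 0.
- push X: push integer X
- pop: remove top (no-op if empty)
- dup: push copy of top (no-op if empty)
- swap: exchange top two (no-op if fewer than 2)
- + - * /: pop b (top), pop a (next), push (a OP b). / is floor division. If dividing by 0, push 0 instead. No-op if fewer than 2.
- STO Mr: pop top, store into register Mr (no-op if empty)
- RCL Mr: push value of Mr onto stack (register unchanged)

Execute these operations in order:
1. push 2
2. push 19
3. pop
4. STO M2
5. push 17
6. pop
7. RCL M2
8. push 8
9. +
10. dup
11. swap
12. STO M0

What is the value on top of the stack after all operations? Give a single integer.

After op 1 (push 2): stack=[2] mem=[0,0,0,0]
After op 2 (push 19): stack=[2,19] mem=[0,0,0,0]
After op 3 (pop): stack=[2] mem=[0,0,0,0]
After op 4 (STO M2): stack=[empty] mem=[0,0,2,0]
After op 5 (push 17): stack=[17] mem=[0,0,2,0]
After op 6 (pop): stack=[empty] mem=[0,0,2,0]
After op 7 (RCL M2): stack=[2] mem=[0,0,2,0]
After op 8 (push 8): stack=[2,8] mem=[0,0,2,0]
After op 9 (+): stack=[10] mem=[0,0,2,0]
After op 10 (dup): stack=[10,10] mem=[0,0,2,0]
After op 11 (swap): stack=[10,10] mem=[0,0,2,0]
After op 12 (STO M0): stack=[10] mem=[10,0,2,0]

Answer: 10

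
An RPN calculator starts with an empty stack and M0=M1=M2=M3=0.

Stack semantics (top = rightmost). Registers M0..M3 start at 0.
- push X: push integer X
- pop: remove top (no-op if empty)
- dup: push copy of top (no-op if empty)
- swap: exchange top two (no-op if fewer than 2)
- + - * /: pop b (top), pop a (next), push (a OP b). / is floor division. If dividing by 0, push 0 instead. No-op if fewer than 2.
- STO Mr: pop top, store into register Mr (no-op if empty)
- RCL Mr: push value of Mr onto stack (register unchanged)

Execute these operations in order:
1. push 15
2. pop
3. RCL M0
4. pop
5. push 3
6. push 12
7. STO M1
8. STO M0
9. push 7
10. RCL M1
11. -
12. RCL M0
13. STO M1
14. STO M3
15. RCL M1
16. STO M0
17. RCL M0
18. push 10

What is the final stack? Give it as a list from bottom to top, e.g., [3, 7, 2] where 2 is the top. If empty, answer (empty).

Answer: [3, 10]

Derivation:
After op 1 (push 15): stack=[15] mem=[0,0,0,0]
After op 2 (pop): stack=[empty] mem=[0,0,0,0]
After op 3 (RCL M0): stack=[0] mem=[0,0,0,0]
After op 4 (pop): stack=[empty] mem=[0,0,0,0]
After op 5 (push 3): stack=[3] mem=[0,0,0,0]
After op 6 (push 12): stack=[3,12] mem=[0,0,0,0]
After op 7 (STO M1): stack=[3] mem=[0,12,0,0]
After op 8 (STO M0): stack=[empty] mem=[3,12,0,0]
After op 9 (push 7): stack=[7] mem=[3,12,0,0]
After op 10 (RCL M1): stack=[7,12] mem=[3,12,0,0]
After op 11 (-): stack=[-5] mem=[3,12,0,0]
After op 12 (RCL M0): stack=[-5,3] mem=[3,12,0,0]
After op 13 (STO M1): stack=[-5] mem=[3,3,0,0]
After op 14 (STO M3): stack=[empty] mem=[3,3,0,-5]
After op 15 (RCL M1): stack=[3] mem=[3,3,0,-5]
After op 16 (STO M0): stack=[empty] mem=[3,3,0,-5]
After op 17 (RCL M0): stack=[3] mem=[3,3,0,-5]
After op 18 (push 10): stack=[3,10] mem=[3,3,0,-5]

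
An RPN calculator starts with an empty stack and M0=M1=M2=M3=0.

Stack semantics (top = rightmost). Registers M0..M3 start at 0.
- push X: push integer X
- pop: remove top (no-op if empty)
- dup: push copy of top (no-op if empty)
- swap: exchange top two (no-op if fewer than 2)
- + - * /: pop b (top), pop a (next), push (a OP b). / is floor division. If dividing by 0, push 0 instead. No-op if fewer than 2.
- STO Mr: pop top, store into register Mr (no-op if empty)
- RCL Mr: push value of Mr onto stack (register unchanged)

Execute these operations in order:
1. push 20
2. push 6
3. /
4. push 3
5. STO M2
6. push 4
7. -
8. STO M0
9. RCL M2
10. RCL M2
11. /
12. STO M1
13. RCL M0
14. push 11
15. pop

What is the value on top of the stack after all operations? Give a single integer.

Answer: -1

Derivation:
After op 1 (push 20): stack=[20] mem=[0,0,0,0]
After op 2 (push 6): stack=[20,6] mem=[0,0,0,0]
After op 3 (/): stack=[3] mem=[0,0,0,0]
After op 4 (push 3): stack=[3,3] mem=[0,0,0,0]
After op 5 (STO M2): stack=[3] mem=[0,0,3,0]
After op 6 (push 4): stack=[3,4] mem=[0,0,3,0]
After op 7 (-): stack=[-1] mem=[0,0,3,0]
After op 8 (STO M0): stack=[empty] mem=[-1,0,3,0]
After op 9 (RCL M2): stack=[3] mem=[-1,0,3,0]
After op 10 (RCL M2): stack=[3,3] mem=[-1,0,3,0]
After op 11 (/): stack=[1] mem=[-1,0,3,0]
After op 12 (STO M1): stack=[empty] mem=[-1,1,3,0]
After op 13 (RCL M0): stack=[-1] mem=[-1,1,3,0]
After op 14 (push 11): stack=[-1,11] mem=[-1,1,3,0]
After op 15 (pop): stack=[-1] mem=[-1,1,3,0]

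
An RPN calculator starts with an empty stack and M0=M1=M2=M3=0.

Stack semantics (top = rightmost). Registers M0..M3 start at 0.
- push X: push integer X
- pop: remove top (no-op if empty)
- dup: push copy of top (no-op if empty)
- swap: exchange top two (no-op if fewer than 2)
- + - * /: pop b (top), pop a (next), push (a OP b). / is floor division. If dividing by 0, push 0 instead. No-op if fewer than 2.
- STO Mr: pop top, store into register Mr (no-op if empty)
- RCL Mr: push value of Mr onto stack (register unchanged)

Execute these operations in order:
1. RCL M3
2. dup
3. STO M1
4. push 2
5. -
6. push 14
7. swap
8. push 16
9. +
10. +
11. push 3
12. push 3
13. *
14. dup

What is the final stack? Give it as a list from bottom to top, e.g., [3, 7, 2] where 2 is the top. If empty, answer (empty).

After op 1 (RCL M3): stack=[0] mem=[0,0,0,0]
After op 2 (dup): stack=[0,0] mem=[0,0,0,0]
After op 3 (STO M1): stack=[0] mem=[0,0,0,0]
After op 4 (push 2): stack=[0,2] mem=[0,0,0,0]
After op 5 (-): stack=[-2] mem=[0,0,0,0]
After op 6 (push 14): stack=[-2,14] mem=[0,0,0,0]
After op 7 (swap): stack=[14,-2] mem=[0,0,0,0]
After op 8 (push 16): stack=[14,-2,16] mem=[0,0,0,0]
After op 9 (+): stack=[14,14] mem=[0,0,0,0]
After op 10 (+): stack=[28] mem=[0,0,0,0]
After op 11 (push 3): stack=[28,3] mem=[0,0,0,0]
After op 12 (push 3): stack=[28,3,3] mem=[0,0,0,0]
After op 13 (*): stack=[28,9] mem=[0,0,0,0]
After op 14 (dup): stack=[28,9,9] mem=[0,0,0,0]

Answer: [28, 9, 9]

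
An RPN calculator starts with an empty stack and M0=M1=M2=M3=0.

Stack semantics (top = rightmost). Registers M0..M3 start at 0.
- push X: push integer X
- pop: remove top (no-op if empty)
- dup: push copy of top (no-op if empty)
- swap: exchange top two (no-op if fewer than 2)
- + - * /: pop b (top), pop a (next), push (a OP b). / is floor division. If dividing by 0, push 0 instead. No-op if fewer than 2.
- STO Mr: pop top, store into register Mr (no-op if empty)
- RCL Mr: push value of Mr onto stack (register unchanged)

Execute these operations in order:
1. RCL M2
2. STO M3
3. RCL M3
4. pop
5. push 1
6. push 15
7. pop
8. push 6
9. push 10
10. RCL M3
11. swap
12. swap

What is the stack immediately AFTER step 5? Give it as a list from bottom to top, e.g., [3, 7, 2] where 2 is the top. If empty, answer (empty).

After op 1 (RCL M2): stack=[0] mem=[0,0,0,0]
After op 2 (STO M3): stack=[empty] mem=[0,0,0,0]
After op 3 (RCL M3): stack=[0] mem=[0,0,0,0]
After op 4 (pop): stack=[empty] mem=[0,0,0,0]
After op 5 (push 1): stack=[1] mem=[0,0,0,0]

[1]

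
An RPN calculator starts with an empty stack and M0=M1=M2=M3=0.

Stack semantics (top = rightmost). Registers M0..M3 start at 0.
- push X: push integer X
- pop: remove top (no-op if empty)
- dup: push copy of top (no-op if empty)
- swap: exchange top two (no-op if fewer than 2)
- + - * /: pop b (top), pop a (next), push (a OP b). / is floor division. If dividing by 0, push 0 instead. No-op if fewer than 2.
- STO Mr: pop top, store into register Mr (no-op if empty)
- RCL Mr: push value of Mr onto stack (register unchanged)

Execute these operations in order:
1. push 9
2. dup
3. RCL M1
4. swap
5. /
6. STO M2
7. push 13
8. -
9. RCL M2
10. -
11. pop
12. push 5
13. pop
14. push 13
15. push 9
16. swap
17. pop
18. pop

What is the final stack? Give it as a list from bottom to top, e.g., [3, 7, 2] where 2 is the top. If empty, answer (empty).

Answer: (empty)

Derivation:
After op 1 (push 9): stack=[9] mem=[0,0,0,0]
After op 2 (dup): stack=[9,9] mem=[0,0,0,0]
After op 3 (RCL M1): stack=[9,9,0] mem=[0,0,0,0]
After op 4 (swap): stack=[9,0,9] mem=[0,0,0,0]
After op 5 (/): stack=[9,0] mem=[0,0,0,0]
After op 6 (STO M2): stack=[9] mem=[0,0,0,0]
After op 7 (push 13): stack=[9,13] mem=[0,0,0,0]
After op 8 (-): stack=[-4] mem=[0,0,0,0]
After op 9 (RCL M2): stack=[-4,0] mem=[0,0,0,0]
After op 10 (-): stack=[-4] mem=[0,0,0,0]
After op 11 (pop): stack=[empty] mem=[0,0,0,0]
After op 12 (push 5): stack=[5] mem=[0,0,0,0]
After op 13 (pop): stack=[empty] mem=[0,0,0,0]
After op 14 (push 13): stack=[13] mem=[0,0,0,0]
After op 15 (push 9): stack=[13,9] mem=[0,0,0,0]
After op 16 (swap): stack=[9,13] mem=[0,0,0,0]
After op 17 (pop): stack=[9] mem=[0,0,0,0]
After op 18 (pop): stack=[empty] mem=[0,0,0,0]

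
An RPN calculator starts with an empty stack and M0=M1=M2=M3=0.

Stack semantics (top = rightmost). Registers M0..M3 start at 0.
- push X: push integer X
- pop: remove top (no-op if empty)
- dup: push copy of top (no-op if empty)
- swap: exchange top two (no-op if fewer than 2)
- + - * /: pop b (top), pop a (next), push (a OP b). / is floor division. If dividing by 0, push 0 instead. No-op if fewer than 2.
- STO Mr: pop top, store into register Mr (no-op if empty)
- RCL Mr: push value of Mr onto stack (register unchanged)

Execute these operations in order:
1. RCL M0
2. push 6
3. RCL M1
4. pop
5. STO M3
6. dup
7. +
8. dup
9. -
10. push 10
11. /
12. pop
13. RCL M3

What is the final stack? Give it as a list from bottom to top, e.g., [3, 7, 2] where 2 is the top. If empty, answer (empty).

Answer: [6]

Derivation:
After op 1 (RCL M0): stack=[0] mem=[0,0,0,0]
After op 2 (push 6): stack=[0,6] mem=[0,0,0,0]
After op 3 (RCL M1): stack=[0,6,0] mem=[0,0,0,0]
After op 4 (pop): stack=[0,6] mem=[0,0,0,0]
After op 5 (STO M3): stack=[0] mem=[0,0,0,6]
After op 6 (dup): stack=[0,0] mem=[0,0,0,6]
After op 7 (+): stack=[0] mem=[0,0,0,6]
After op 8 (dup): stack=[0,0] mem=[0,0,0,6]
After op 9 (-): stack=[0] mem=[0,0,0,6]
After op 10 (push 10): stack=[0,10] mem=[0,0,0,6]
After op 11 (/): stack=[0] mem=[0,0,0,6]
After op 12 (pop): stack=[empty] mem=[0,0,0,6]
After op 13 (RCL M3): stack=[6] mem=[0,0,0,6]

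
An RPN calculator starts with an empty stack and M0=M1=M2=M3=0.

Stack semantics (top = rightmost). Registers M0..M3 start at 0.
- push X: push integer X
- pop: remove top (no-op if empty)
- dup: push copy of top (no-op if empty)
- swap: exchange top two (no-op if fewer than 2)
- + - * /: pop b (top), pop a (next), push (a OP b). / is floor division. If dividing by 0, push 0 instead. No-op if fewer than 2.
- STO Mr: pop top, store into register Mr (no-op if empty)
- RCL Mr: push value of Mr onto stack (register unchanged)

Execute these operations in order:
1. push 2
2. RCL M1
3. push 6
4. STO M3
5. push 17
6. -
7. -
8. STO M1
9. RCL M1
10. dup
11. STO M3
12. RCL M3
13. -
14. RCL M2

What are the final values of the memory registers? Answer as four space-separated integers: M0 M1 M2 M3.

Answer: 0 19 0 19

Derivation:
After op 1 (push 2): stack=[2] mem=[0,0,0,0]
After op 2 (RCL M1): stack=[2,0] mem=[0,0,0,0]
After op 3 (push 6): stack=[2,0,6] mem=[0,0,0,0]
After op 4 (STO M3): stack=[2,0] mem=[0,0,0,6]
After op 5 (push 17): stack=[2,0,17] mem=[0,0,0,6]
After op 6 (-): stack=[2,-17] mem=[0,0,0,6]
After op 7 (-): stack=[19] mem=[0,0,0,6]
After op 8 (STO M1): stack=[empty] mem=[0,19,0,6]
After op 9 (RCL M1): stack=[19] mem=[0,19,0,6]
After op 10 (dup): stack=[19,19] mem=[0,19,0,6]
After op 11 (STO M3): stack=[19] mem=[0,19,0,19]
After op 12 (RCL M3): stack=[19,19] mem=[0,19,0,19]
After op 13 (-): stack=[0] mem=[0,19,0,19]
After op 14 (RCL M2): stack=[0,0] mem=[0,19,0,19]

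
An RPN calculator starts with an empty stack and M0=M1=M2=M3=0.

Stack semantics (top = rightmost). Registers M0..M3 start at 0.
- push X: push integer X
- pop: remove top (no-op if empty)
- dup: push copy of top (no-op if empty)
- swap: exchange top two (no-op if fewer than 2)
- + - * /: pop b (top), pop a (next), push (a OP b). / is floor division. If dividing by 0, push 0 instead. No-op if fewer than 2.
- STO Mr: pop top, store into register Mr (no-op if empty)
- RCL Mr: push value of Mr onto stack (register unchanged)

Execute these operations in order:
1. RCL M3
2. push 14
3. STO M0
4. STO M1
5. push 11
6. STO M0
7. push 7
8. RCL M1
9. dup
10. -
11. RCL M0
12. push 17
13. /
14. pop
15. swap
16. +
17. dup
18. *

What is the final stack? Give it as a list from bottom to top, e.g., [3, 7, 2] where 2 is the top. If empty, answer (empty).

After op 1 (RCL M3): stack=[0] mem=[0,0,0,0]
After op 2 (push 14): stack=[0,14] mem=[0,0,0,0]
After op 3 (STO M0): stack=[0] mem=[14,0,0,0]
After op 4 (STO M1): stack=[empty] mem=[14,0,0,0]
After op 5 (push 11): stack=[11] mem=[14,0,0,0]
After op 6 (STO M0): stack=[empty] mem=[11,0,0,0]
After op 7 (push 7): stack=[7] mem=[11,0,0,0]
After op 8 (RCL M1): stack=[7,0] mem=[11,0,0,0]
After op 9 (dup): stack=[7,0,0] mem=[11,0,0,0]
After op 10 (-): stack=[7,0] mem=[11,0,0,0]
After op 11 (RCL M0): stack=[7,0,11] mem=[11,0,0,0]
After op 12 (push 17): stack=[7,0,11,17] mem=[11,0,0,0]
After op 13 (/): stack=[7,0,0] mem=[11,0,0,0]
After op 14 (pop): stack=[7,0] mem=[11,0,0,0]
After op 15 (swap): stack=[0,7] mem=[11,0,0,0]
After op 16 (+): stack=[7] mem=[11,0,0,0]
After op 17 (dup): stack=[7,7] mem=[11,0,0,0]
After op 18 (*): stack=[49] mem=[11,0,0,0]

Answer: [49]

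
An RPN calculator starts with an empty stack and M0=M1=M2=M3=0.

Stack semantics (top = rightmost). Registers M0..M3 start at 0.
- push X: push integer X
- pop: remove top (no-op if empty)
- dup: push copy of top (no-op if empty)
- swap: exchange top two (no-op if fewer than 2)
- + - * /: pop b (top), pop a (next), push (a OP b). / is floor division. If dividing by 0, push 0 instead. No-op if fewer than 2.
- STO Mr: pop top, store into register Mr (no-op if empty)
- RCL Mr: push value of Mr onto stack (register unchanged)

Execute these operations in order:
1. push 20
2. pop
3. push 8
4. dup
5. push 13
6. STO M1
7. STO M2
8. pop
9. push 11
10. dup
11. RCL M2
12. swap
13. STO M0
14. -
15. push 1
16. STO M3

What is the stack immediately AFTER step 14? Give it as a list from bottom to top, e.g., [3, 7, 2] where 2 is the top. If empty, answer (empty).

After op 1 (push 20): stack=[20] mem=[0,0,0,0]
After op 2 (pop): stack=[empty] mem=[0,0,0,0]
After op 3 (push 8): stack=[8] mem=[0,0,0,0]
After op 4 (dup): stack=[8,8] mem=[0,0,0,0]
After op 5 (push 13): stack=[8,8,13] mem=[0,0,0,0]
After op 6 (STO M1): stack=[8,8] mem=[0,13,0,0]
After op 7 (STO M2): stack=[8] mem=[0,13,8,0]
After op 8 (pop): stack=[empty] mem=[0,13,8,0]
After op 9 (push 11): stack=[11] mem=[0,13,8,0]
After op 10 (dup): stack=[11,11] mem=[0,13,8,0]
After op 11 (RCL M2): stack=[11,11,8] mem=[0,13,8,0]
After op 12 (swap): stack=[11,8,11] mem=[0,13,8,0]
After op 13 (STO M0): stack=[11,8] mem=[11,13,8,0]
After op 14 (-): stack=[3] mem=[11,13,8,0]

[3]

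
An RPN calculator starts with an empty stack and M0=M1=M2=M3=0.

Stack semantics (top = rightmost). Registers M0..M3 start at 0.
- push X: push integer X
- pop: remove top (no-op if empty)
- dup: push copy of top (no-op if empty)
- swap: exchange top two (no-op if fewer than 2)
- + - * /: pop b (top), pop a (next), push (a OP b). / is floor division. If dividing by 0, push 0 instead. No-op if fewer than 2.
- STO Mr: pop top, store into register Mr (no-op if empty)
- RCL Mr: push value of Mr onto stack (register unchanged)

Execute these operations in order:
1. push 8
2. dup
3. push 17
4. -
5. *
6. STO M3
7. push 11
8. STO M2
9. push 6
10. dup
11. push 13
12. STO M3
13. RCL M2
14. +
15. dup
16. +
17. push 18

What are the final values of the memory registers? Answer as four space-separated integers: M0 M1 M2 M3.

After op 1 (push 8): stack=[8] mem=[0,0,0,0]
After op 2 (dup): stack=[8,8] mem=[0,0,0,0]
After op 3 (push 17): stack=[8,8,17] mem=[0,0,0,0]
After op 4 (-): stack=[8,-9] mem=[0,0,0,0]
After op 5 (*): stack=[-72] mem=[0,0,0,0]
After op 6 (STO M3): stack=[empty] mem=[0,0,0,-72]
After op 7 (push 11): stack=[11] mem=[0,0,0,-72]
After op 8 (STO M2): stack=[empty] mem=[0,0,11,-72]
After op 9 (push 6): stack=[6] mem=[0,0,11,-72]
After op 10 (dup): stack=[6,6] mem=[0,0,11,-72]
After op 11 (push 13): stack=[6,6,13] mem=[0,0,11,-72]
After op 12 (STO M3): stack=[6,6] mem=[0,0,11,13]
After op 13 (RCL M2): stack=[6,6,11] mem=[0,0,11,13]
After op 14 (+): stack=[6,17] mem=[0,0,11,13]
After op 15 (dup): stack=[6,17,17] mem=[0,0,11,13]
After op 16 (+): stack=[6,34] mem=[0,0,11,13]
After op 17 (push 18): stack=[6,34,18] mem=[0,0,11,13]

Answer: 0 0 11 13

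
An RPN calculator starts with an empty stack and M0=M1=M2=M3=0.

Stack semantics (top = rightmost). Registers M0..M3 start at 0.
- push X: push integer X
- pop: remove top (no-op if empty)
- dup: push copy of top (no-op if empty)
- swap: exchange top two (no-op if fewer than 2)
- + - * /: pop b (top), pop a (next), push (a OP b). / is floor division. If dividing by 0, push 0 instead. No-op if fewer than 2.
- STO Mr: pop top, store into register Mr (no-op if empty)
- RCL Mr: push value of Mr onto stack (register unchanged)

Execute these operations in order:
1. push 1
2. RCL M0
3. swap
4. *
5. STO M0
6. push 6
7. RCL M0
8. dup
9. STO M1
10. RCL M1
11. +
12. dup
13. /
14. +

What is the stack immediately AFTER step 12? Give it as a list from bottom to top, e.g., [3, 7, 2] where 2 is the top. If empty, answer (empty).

After op 1 (push 1): stack=[1] mem=[0,0,0,0]
After op 2 (RCL M0): stack=[1,0] mem=[0,0,0,0]
After op 3 (swap): stack=[0,1] mem=[0,0,0,0]
After op 4 (*): stack=[0] mem=[0,0,0,0]
After op 5 (STO M0): stack=[empty] mem=[0,0,0,0]
After op 6 (push 6): stack=[6] mem=[0,0,0,0]
After op 7 (RCL M0): stack=[6,0] mem=[0,0,0,0]
After op 8 (dup): stack=[6,0,0] mem=[0,0,0,0]
After op 9 (STO M1): stack=[6,0] mem=[0,0,0,0]
After op 10 (RCL M1): stack=[6,0,0] mem=[0,0,0,0]
After op 11 (+): stack=[6,0] mem=[0,0,0,0]
After op 12 (dup): stack=[6,0,0] mem=[0,0,0,0]

[6, 0, 0]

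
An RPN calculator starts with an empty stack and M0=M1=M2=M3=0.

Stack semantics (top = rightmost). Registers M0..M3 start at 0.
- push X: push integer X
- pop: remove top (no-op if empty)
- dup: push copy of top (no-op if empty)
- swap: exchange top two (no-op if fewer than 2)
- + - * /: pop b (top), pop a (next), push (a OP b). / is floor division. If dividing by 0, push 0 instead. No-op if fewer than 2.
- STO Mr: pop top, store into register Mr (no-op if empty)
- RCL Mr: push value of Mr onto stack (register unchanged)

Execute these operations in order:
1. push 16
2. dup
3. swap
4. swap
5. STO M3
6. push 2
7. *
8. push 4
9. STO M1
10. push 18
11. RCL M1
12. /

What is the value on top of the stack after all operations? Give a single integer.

Answer: 4

Derivation:
After op 1 (push 16): stack=[16] mem=[0,0,0,0]
After op 2 (dup): stack=[16,16] mem=[0,0,0,0]
After op 3 (swap): stack=[16,16] mem=[0,0,0,0]
After op 4 (swap): stack=[16,16] mem=[0,0,0,0]
After op 5 (STO M3): stack=[16] mem=[0,0,0,16]
After op 6 (push 2): stack=[16,2] mem=[0,0,0,16]
After op 7 (*): stack=[32] mem=[0,0,0,16]
After op 8 (push 4): stack=[32,4] mem=[0,0,0,16]
After op 9 (STO M1): stack=[32] mem=[0,4,0,16]
After op 10 (push 18): stack=[32,18] mem=[0,4,0,16]
After op 11 (RCL M1): stack=[32,18,4] mem=[0,4,0,16]
After op 12 (/): stack=[32,4] mem=[0,4,0,16]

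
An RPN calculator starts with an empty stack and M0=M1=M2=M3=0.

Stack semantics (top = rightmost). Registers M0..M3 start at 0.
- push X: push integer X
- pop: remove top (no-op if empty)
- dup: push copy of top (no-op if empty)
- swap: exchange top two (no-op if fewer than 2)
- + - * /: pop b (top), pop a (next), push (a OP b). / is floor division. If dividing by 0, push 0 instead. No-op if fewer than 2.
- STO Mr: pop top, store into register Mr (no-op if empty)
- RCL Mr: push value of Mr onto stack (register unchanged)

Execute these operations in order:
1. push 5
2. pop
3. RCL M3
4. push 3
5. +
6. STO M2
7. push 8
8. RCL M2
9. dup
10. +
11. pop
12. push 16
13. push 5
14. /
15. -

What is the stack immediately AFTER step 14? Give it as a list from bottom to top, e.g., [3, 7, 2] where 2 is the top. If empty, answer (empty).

After op 1 (push 5): stack=[5] mem=[0,0,0,0]
After op 2 (pop): stack=[empty] mem=[0,0,0,0]
After op 3 (RCL M3): stack=[0] mem=[0,0,0,0]
After op 4 (push 3): stack=[0,3] mem=[0,0,0,0]
After op 5 (+): stack=[3] mem=[0,0,0,0]
After op 6 (STO M2): stack=[empty] mem=[0,0,3,0]
After op 7 (push 8): stack=[8] mem=[0,0,3,0]
After op 8 (RCL M2): stack=[8,3] mem=[0,0,3,0]
After op 9 (dup): stack=[8,3,3] mem=[0,0,3,0]
After op 10 (+): stack=[8,6] mem=[0,0,3,0]
After op 11 (pop): stack=[8] mem=[0,0,3,0]
After op 12 (push 16): stack=[8,16] mem=[0,0,3,0]
After op 13 (push 5): stack=[8,16,5] mem=[0,0,3,0]
After op 14 (/): stack=[8,3] mem=[0,0,3,0]

[8, 3]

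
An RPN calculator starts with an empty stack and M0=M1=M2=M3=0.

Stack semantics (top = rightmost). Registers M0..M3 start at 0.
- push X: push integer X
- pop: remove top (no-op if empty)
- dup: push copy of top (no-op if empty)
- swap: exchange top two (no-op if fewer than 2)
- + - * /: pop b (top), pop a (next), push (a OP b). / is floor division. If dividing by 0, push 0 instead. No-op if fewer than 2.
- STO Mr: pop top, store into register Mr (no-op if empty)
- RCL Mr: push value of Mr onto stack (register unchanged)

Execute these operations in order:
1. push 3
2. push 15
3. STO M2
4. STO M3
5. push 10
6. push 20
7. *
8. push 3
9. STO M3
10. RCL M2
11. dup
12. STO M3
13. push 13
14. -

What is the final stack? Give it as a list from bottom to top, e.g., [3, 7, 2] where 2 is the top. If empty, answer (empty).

Answer: [200, 2]

Derivation:
After op 1 (push 3): stack=[3] mem=[0,0,0,0]
After op 2 (push 15): stack=[3,15] mem=[0,0,0,0]
After op 3 (STO M2): stack=[3] mem=[0,0,15,0]
After op 4 (STO M3): stack=[empty] mem=[0,0,15,3]
After op 5 (push 10): stack=[10] mem=[0,0,15,3]
After op 6 (push 20): stack=[10,20] mem=[0,0,15,3]
After op 7 (*): stack=[200] mem=[0,0,15,3]
After op 8 (push 3): stack=[200,3] mem=[0,0,15,3]
After op 9 (STO M3): stack=[200] mem=[0,0,15,3]
After op 10 (RCL M2): stack=[200,15] mem=[0,0,15,3]
After op 11 (dup): stack=[200,15,15] mem=[0,0,15,3]
After op 12 (STO M3): stack=[200,15] mem=[0,0,15,15]
After op 13 (push 13): stack=[200,15,13] mem=[0,0,15,15]
After op 14 (-): stack=[200,2] mem=[0,0,15,15]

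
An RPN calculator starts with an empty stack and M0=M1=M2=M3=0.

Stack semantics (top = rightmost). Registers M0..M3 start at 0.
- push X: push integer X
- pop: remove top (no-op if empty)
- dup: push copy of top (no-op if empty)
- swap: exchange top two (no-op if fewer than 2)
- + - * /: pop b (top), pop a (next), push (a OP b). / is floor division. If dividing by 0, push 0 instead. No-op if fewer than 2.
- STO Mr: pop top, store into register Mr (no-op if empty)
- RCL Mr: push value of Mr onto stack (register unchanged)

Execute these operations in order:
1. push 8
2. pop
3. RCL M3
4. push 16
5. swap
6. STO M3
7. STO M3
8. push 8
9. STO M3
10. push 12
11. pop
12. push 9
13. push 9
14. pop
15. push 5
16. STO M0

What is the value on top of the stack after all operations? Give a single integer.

Answer: 9

Derivation:
After op 1 (push 8): stack=[8] mem=[0,0,0,0]
After op 2 (pop): stack=[empty] mem=[0,0,0,0]
After op 3 (RCL M3): stack=[0] mem=[0,0,0,0]
After op 4 (push 16): stack=[0,16] mem=[0,0,0,0]
After op 5 (swap): stack=[16,0] mem=[0,0,0,0]
After op 6 (STO M3): stack=[16] mem=[0,0,0,0]
After op 7 (STO M3): stack=[empty] mem=[0,0,0,16]
After op 8 (push 8): stack=[8] mem=[0,0,0,16]
After op 9 (STO M3): stack=[empty] mem=[0,0,0,8]
After op 10 (push 12): stack=[12] mem=[0,0,0,8]
After op 11 (pop): stack=[empty] mem=[0,0,0,8]
After op 12 (push 9): stack=[9] mem=[0,0,0,8]
After op 13 (push 9): stack=[9,9] mem=[0,0,0,8]
After op 14 (pop): stack=[9] mem=[0,0,0,8]
After op 15 (push 5): stack=[9,5] mem=[0,0,0,8]
After op 16 (STO M0): stack=[9] mem=[5,0,0,8]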